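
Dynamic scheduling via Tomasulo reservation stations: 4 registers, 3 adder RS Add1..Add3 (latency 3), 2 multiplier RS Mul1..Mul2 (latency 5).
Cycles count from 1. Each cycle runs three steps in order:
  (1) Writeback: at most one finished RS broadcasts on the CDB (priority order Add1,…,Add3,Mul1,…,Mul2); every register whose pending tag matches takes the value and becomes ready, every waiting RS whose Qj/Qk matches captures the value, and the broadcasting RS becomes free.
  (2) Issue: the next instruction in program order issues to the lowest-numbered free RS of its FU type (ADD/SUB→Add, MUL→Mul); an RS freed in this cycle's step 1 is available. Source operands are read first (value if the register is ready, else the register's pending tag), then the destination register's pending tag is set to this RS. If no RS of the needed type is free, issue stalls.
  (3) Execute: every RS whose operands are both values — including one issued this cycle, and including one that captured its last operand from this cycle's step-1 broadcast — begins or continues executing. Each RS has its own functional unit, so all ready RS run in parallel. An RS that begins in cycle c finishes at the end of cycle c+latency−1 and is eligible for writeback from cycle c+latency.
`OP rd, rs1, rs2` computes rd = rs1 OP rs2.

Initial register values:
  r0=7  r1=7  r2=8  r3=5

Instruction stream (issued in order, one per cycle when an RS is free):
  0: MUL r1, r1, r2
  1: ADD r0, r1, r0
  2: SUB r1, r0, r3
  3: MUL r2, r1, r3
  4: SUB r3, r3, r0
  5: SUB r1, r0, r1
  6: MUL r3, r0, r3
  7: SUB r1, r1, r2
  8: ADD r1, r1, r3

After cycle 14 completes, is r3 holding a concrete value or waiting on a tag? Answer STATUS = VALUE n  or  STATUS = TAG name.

STATUS = TAG Mul1

c1: issue MUL r1<-Mul1 | r0:7,r1:Mul1,r2:8,r3:5
c2: issue ADD r0<-Add1 | r0:Add1,r1:Mul1,r2:8,r3:5
c3: issue SUB r1<-Add2 | r0:Add1,r1:Add2,r2:8,r3:5
c4: issue MUL r2<-Mul2 | r0:Add1,r1:Add2,r2:Mul2,r3:5
c5: issue SUB r3<-Add3 | r0:Add1,r1:Add2,r2:Mul2,r3:Add3
c6: CDB Mul1=56; stall | r0:Add1,r1:Add2,r2:Mul2,r3:Add3
c7: stall | r0:Add1,r1:Add2,r2:Mul2,r3:Add3
c8: stall | r0:Add1,r1:Add2,r2:Mul2,r3:Add3
c9: CDB Add1=63; issue SUB r1<-Add1 | r0:63,r1:Add1,r2:Mul2,r3:Add3
c10: issue MUL r3<-Mul1 | r0:63,r1:Add1,r2:Mul2,r3:Mul1
c11: stall | r0:63,r1:Add1,r2:Mul2,r3:Mul1
c12: CDB Add2=58; issue SUB r1<-Add2 | r0:63,r1:Add2,r2:Mul2,r3:Mul1
c13: CDB Add3=-58; issue ADD r1<-Add3 | r0:63,r1:Add3,r2:Mul2,r3:Mul1
c14: - | r0:63,r1:Add3,r2:Mul2,r3:Mul1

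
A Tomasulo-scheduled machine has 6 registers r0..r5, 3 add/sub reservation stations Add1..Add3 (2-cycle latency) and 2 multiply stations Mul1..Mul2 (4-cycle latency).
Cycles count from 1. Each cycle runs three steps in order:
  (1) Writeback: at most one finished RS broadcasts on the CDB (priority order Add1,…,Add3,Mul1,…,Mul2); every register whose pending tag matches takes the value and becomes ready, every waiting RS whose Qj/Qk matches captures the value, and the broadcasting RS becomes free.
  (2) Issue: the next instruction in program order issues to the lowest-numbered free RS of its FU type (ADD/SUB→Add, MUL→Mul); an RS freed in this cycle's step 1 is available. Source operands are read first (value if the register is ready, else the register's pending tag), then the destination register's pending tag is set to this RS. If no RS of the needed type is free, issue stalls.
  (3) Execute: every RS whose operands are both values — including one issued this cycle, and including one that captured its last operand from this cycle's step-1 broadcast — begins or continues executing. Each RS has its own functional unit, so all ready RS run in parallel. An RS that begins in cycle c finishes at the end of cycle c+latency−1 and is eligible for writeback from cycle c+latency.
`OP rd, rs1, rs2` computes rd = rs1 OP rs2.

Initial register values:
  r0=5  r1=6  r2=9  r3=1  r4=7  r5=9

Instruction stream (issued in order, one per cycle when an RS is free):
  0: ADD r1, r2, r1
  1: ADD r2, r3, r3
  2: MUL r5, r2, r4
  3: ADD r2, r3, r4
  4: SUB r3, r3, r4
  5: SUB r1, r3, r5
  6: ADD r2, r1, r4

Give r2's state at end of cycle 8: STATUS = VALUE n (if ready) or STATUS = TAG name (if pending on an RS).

STATUS = TAG Add2

cycle 1: issue ADD r1<-Add1 // r0:5,r1:Add1,r2:9,r3:1,r4:7,r5:9
cycle 2: issue ADD r2<-Add2 // r0:5,r1:Add1,r2:Add2,r3:1,r4:7,r5:9
cycle 3: CDB Add1=15; issue MUL r5<-Mul1 // r0:5,r1:15,r2:Add2,r3:1,r4:7,r5:Mul1
cycle 4: CDB Add2=2; issue ADD r2<-Add1 // r0:5,r1:15,r2:Add1,r3:1,r4:7,r5:Mul1
cycle 5: issue SUB r3<-Add2 // r0:5,r1:15,r2:Add1,r3:Add2,r4:7,r5:Mul1
cycle 6: CDB Add1=8; issue SUB r1<-Add1 // r0:5,r1:Add1,r2:8,r3:Add2,r4:7,r5:Mul1
cycle 7: CDB Add2=-6; issue ADD r2<-Add2 // r0:5,r1:Add1,r2:Add2,r3:-6,r4:7,r5:Mul1
cycle 8: CDB Mul1=14 // r0:5,r1:Add1,r2:Add2,r3:-6,r4:7,r5:14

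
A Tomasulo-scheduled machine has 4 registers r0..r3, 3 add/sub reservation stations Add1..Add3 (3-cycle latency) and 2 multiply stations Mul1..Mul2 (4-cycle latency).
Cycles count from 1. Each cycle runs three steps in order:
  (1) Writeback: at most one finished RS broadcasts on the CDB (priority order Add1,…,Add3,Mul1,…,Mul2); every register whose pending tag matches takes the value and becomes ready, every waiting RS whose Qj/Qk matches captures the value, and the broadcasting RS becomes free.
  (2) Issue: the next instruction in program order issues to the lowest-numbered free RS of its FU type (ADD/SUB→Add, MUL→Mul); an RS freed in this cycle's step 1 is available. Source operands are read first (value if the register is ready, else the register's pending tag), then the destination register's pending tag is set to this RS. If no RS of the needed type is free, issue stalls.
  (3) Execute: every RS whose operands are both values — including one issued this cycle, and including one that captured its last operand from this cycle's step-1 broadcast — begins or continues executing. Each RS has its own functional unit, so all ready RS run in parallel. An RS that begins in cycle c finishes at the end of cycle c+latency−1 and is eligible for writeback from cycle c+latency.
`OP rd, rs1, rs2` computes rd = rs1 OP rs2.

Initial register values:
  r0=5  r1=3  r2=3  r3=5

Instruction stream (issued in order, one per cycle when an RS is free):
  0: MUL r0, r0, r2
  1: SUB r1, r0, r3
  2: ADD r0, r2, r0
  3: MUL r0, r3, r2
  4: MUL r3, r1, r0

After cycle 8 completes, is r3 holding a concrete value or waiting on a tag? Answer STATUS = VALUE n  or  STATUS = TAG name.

STATUS = TAG Mul1

  c1: issue MUL r0<-Mul1  regs: r0:Mul1,r1:3,r2:3,r3:5
  c2: issue SUB r1<-Add1  regs: r0:Mul1,r1:Add1,r2:3,r3:5
  c3: issue ADD r0<-Add2  regs: r0:Add2,r1:Add1,r2:3,r3:5
  c4: issue MUL r0<-Mul2  regs: r0:Mul2,r1:Add1,r2:3,r3:5
  c5: CDB Mul1=15; issue MUL r3<-Mul1  regs: r0:Mul2,r1:Add1,r2:3,r3:Mul1
  c6: -  regs: r0:Mul2,r1:Add1,r2:3,r3:Mul1
  c7: -  regs: r0:Mul2,r1:Add1,r2:3,r3:Mul1
  c8: CDB Add1=10  regs: r0:Mul2,r1:10,r2:3,r3:Mul1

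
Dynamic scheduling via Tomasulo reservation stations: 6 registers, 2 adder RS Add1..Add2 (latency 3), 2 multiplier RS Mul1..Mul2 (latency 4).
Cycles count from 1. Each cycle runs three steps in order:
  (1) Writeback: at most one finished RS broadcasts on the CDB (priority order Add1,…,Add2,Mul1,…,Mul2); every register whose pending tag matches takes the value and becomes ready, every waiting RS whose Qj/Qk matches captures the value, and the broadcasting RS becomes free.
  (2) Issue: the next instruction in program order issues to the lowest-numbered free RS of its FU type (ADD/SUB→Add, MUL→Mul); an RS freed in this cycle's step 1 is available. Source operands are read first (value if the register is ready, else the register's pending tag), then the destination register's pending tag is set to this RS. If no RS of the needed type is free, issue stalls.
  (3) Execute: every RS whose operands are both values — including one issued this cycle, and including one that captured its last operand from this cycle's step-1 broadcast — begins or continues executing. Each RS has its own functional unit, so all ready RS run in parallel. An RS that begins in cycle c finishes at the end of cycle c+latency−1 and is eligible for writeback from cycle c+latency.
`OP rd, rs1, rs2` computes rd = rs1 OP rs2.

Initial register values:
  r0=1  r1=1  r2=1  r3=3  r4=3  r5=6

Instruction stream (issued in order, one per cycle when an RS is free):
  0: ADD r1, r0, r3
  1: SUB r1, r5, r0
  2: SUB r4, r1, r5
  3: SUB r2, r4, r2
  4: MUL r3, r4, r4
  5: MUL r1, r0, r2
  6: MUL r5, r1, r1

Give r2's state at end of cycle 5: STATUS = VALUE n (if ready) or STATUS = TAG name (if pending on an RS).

STATUS = TAG Add2

  c1: issue ADD r1<-Add1  regs: r0:1,r1:Add1,r2:1,r3:3,r4:3,r5:6
  c2: issue SUB r1<-Add2  regs: r0:1,r1:Add2,r2:1,r3:3,r4:3,r5:6
  c3: stall  regs: r0:1,r1:Add2,r2:1,r3:3,r4:3,r5:6
  c4: CDB Add1=4; issue SUB r4<-Add1  regs: r0:1,r1:Add2,r2:1,r3:3,r4:Add1,r5:6
  c5: CDB Add2=5; issue SUB r2<-Add2  regs: r0:1,r1:5,r2:Add2,r3:3,r4:Add1,r5:6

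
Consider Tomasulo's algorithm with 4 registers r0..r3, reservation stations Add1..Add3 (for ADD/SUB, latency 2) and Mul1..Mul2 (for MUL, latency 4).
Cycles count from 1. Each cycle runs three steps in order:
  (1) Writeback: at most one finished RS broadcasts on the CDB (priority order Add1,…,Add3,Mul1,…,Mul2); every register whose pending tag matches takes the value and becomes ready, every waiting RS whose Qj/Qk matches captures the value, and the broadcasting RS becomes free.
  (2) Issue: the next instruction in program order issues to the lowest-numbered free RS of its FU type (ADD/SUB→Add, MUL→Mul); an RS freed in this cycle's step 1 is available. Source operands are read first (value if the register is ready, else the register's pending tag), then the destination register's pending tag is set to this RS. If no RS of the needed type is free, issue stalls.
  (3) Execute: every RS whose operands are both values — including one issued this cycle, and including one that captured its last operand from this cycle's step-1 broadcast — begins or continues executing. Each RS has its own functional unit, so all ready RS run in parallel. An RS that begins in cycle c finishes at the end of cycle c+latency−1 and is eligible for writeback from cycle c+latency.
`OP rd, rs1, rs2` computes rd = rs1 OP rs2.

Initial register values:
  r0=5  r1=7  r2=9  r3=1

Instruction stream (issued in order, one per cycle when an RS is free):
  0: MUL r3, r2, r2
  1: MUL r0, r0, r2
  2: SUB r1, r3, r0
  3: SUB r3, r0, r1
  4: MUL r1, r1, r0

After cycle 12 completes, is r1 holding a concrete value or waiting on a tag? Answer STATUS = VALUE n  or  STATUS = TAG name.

cycle 1: issue MUL r3<-Mul1 // r0:5,r1:7,r2:9,r3:Mul1
cycle 2: issue MUL r0<-Mul2 // r0:Mul2,r1:7,r2:9,r3:Mul1
cycle 3: issue SUB r1<-Add1 // r0:Mul2,r1:Add1,r2:9,r3:Mul1
cycle 4: issue SUB r3<-Add2 // r0:Mul2,r1:Add1,r2:9,r3:Add2
cycle 5: CDB Mul1=81; issue MUL r1<-Mul1 // r0:Mul2,r1:Mul1,r2:9,r3:Add2
cycle 6: CDB Mul2=45 // r0:45,r1:Mul1,r2:9,r3:Add2
cycle 7: - // r0:45,r1:Mul1,r2:9,r3:Add2
cycle 8: CDB Add1=36 // r0:45,r1:Mul1,r2:9,r3:Add2
cycle 9: - // r0:45,r1:Mul1,r2:9,r3:Add2
cycle 10: CDB Add2=9 // r0:45,r1:Mul1,r2:9,r3:9
cycle 11: - // r0:45,r1:Mul1,r2:9,r3:9
cycle 12: CDB Mul1=1620 // r0:45,r1:1620,r2:9,r3:9

STATUS = VALUE 1620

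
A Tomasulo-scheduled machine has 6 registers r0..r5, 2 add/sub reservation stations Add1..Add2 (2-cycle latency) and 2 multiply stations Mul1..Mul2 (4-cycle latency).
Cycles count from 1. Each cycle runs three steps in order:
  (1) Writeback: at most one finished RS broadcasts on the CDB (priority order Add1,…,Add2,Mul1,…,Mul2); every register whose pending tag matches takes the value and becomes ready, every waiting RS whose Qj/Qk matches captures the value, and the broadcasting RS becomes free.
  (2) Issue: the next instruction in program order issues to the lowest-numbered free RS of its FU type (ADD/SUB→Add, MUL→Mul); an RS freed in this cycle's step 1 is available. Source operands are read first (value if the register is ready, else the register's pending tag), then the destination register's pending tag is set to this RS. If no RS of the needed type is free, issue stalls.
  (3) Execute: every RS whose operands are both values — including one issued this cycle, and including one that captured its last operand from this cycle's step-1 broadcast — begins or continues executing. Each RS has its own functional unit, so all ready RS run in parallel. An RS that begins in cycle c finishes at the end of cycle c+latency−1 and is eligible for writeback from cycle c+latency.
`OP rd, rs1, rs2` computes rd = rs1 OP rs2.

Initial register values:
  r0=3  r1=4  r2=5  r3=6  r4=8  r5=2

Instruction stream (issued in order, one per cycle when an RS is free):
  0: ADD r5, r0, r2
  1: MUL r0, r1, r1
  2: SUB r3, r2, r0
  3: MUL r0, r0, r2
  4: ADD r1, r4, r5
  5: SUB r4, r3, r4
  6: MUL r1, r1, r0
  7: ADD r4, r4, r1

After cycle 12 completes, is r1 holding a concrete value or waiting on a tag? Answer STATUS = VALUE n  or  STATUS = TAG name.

STATUS = TAG Mul1

cycle 1: issue ADD r5<-Add1 // r0:3,r1:4,r2:5,r3:6,r4:8,r5:Add1
cycle 2: issue MUL r0<-Mul1 // r0:Mul1,r1:4,r2:5,r3:6,r4:8,r5:Add1
cycle 3: CDB Add1=8; issue SUB r3<-Add1 // r0:Mul1,r1:4,r2:5,r3:Add1,r4:8,r5:8
cycle 4: issue MUL r0<-Mul2 // r0:Mul2,r1:4,r2:5,r3:Add1,r4:8,r5:8
cycle 5: issue ADD r1<-Add2 // r0:Mul2,r1:Add2,r2:5,r3:Add1,r4:8,r5:8
cycle 6: CDB Mul1=16; stall // r0:Mul2,r1:Add2,r2:5,r3:Add1,r4:8,r5:8
cycle 7: CDB Add2=16; issue SUB r4<-Add2 // r0:Mul2,r1:16,r2:5,r3:Add1,r4:Add2,r5:8
cycle 8: CDB Add1=-11; issue MUL r1<-Mul1 // r0:Mul2,r1:Mul1,r2:5,r3:-11,r4:Add2,r5:8
cycle 9: issue ADD r4<-Add1 // r0:Mul2,r1:Mul1,r2:5,r3:-11,r4:Add1,r5:8
cycle 10: CDB Add2=-19 // r0:Mul2,r1:Mul1,r2:5,r3:-11,r4:Add1,r5:8
cycle 11: CDB Mul2=80 // r0:80,r1:Mul1,r2:5,r3:-11,r4:Add1,r5:8
cycle 12: - // r0:80,r1:Mul1,r2:5,r3:-11,r4:Add1,r5:8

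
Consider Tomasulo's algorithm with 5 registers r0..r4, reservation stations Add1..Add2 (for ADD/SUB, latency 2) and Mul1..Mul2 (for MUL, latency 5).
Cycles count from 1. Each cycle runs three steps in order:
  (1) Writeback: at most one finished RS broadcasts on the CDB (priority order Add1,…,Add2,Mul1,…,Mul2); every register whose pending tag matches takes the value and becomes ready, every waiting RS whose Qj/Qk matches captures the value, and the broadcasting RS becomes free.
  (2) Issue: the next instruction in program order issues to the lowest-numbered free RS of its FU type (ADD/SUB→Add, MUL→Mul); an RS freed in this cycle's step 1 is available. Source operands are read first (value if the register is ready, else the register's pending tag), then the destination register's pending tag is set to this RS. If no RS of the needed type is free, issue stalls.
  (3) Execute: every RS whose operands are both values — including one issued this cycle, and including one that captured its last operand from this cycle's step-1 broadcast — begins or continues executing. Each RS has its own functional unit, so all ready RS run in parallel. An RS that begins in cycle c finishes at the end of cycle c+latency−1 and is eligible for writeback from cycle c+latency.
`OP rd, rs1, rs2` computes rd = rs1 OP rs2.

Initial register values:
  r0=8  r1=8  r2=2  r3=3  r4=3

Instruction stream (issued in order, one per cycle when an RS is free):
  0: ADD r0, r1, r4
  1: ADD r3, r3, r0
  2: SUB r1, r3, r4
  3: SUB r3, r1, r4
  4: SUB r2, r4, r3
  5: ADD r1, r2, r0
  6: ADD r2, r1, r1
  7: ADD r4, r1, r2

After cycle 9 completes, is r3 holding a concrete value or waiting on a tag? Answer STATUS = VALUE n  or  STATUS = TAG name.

cycle 1: issue ADD r0<-Add1 // r0:Add1,r1:8,r2:2,r3:3,r4:3
cycle 2: issue ADD r3<-Add2 // r0:Add1,r1:8,r2:2,r3:Add2,r4:3
cycle 3: CDB Add1=11; issue SUB r1<-Add1 // r0:11,r1:Add1,r2:2,r3:Add2,r4:3
cycle 4: stall // r0:11,r1:Add1,r2:2,r3:Add2,r4:3
cycle 5: CDB Add2=14; issue SUB r3<-Add2 // r0:11,r1:Add1,r2:2,r3:Add2,r4:3
cycle 6: stall // r0:11,r1:Add1,r2:2,r3:Add2,r4:3
cycle 7: CDB Add1=11; issue SUB r2<-Add1 // r0:11,r1:11,r2:Add1,r3:Add2,r4:3
cycle 8: stall // r0:11,r1:11,r2:Add1,r3:Add2,r4:3
cycle 9: CDB Add2=8; issue ADD r1<-Add2 // r0:11,r1:Add2,r2:Add1,r3:8,r4:3

STATUS = VALUE 8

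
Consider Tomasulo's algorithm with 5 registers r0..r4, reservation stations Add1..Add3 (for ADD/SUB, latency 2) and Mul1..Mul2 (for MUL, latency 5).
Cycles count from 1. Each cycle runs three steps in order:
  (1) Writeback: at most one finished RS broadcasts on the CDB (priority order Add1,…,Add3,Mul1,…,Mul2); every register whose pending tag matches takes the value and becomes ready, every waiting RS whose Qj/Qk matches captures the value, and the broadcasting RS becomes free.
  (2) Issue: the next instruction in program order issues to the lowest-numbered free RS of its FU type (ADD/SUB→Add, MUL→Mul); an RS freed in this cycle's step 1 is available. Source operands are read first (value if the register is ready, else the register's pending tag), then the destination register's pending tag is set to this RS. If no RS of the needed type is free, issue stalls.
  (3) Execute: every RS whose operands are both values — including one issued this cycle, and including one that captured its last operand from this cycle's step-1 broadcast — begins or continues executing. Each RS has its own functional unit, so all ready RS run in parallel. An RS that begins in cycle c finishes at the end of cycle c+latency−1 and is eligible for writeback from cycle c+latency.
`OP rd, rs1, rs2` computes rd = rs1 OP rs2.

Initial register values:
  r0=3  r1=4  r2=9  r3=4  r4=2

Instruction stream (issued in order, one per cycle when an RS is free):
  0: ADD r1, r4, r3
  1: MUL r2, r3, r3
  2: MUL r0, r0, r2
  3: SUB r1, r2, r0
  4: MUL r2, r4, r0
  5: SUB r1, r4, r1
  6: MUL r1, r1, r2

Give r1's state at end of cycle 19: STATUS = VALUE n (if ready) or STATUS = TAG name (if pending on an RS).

c1: issue ADD r1<-Add1 | r0:3,r1:Add1,r2:9,r3:4,r4:2
c2: issue MUL r2<-Mul1 | r0:3,r1:Add1,r2:Mul1,r3:4,r4:2
c3: CDB Add1=6; issue MUL r0<-Mul2 | r0:Mul2,r1:6,r2:Mul1,r3:4,r4:2
c4: issue SUB r1<-Add1 | r0:Mul2,r1:Add1,r2:Mul1,r3:4,r4:2
c5: stall | r0:Mul2,r1:Add1,r2:Mul1,r3:4,r4:2
c6: stall | r0:Mul2,r1:Add1,r2:Mul1,r3:4,r4:2
c7: CDB Mul1=16; issue MUL r2<-Mul1 | r0:Mul2,r1:Add1,r2:Mul1,r3:4,r4:2
c8: issue SUB r1<-Add2 | r0:Mul2,r1:Add2,r2:Mul1,r3:4,r4:2
c9: stall | r0:Mul2,r1:Add2,r2:Mul1,r3:4,r4:2
c10: stall | r0:Mul2,r1:Add2,r2:Mul1,r3:4,r4:2
c11: stall | r0:Mul2,r1:Add2,r2:Mul1,r3:4,r4:2
c12: CDB Mul2=48; issue MUL r1<-Mul2 | r0:48,r1:Mul2,r2:Mul1,r3:4,r4:2
c13: - | r0:48,r1:Mul2,r2:Mul1,r3:4,r4:2
c14: CDB Add1=-32 | r0:48,r1:Mul2,r2:Mul1,r3:4,r4:2
c15: - | r0:48,r1:Mul2,r2:Mul1,r3:4,r4:2
c16: CDB Add2=34 | r0:48,r1:Mul2,r2:Mul1,r3:4,r4:2
c17: CDB Mul1=96 | r0:48,r1:Mul2,r2:96,r3:4,r4:2
c18: - | r0:48,r1:Mul2,r2:96,r3:4,r4:2
c19: - | r0:48,r1:Mul2,r2:96,r3:4,r4:2

STATUS = TAG Mul2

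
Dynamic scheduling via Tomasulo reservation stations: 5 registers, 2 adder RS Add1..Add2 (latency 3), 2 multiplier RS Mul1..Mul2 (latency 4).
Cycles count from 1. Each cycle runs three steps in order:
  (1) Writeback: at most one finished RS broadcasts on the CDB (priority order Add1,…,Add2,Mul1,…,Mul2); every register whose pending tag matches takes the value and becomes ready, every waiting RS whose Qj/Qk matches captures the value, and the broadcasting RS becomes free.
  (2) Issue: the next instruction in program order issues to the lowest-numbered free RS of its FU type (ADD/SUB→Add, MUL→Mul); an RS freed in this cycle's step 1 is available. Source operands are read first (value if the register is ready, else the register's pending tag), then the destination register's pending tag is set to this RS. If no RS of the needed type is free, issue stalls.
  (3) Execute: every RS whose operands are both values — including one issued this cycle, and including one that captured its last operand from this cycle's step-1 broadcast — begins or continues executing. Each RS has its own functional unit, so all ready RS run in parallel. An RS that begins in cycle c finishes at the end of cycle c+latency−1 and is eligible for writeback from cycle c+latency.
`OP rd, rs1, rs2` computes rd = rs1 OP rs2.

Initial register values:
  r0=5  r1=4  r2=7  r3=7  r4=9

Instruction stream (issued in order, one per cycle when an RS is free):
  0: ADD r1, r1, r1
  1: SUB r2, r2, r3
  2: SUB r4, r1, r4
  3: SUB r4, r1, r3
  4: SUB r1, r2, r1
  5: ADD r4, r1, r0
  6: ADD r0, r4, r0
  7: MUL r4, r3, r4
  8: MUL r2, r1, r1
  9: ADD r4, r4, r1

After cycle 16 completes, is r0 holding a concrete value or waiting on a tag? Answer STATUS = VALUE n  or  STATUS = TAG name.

  c1: issue ADD r1<-Add1  regs: r0:5,r1:Add1,r2:7,r3:7,r4:9
  c2: issue SUB r2<-Add2  regs: r0:5,r1:Add1,r2:Add2,r3:7,r4:9
  c3: stall  regs: r0:5,r1:Add1,r2:Add2,r3:7,r4:9
  c4: CDB Add1=8; issue SUB r4<-Add1  regs: r0:5,r1:8,r2:Add2,r3:7,r4:Add1
  c5: CDB Add2=0; issue SUB r4<-Add2  regs: r0:5,r1:8,r2:0,r3:7,r4:Add2
  c6: stall  regs: r0:5,r1:8,r2:0,r3:7,r4:Add2
  c7: CDB Add1=-1; issue SUB r1<-Add1  regs: r0:5,r1:Add1,r2:0,r3:7,r4:Add2
  c8: CDB Add2=1; issue ADD r4<-Add2  regs: r0:5,r1:Add1,r2:0,r3:7,r4:Add2
  c9: stall  regs: r0:5,r1:Add1,r2:0,r3:7,r4:Add2
  c10: CDB Add1=-8; issue ADD r0<-Add1  regs: r0:Add1,r1:-8,r2:0,r3:7,r4:Add2
  c11: issue MUL r4<-Mul1  regs: r0:Add1,r1:-8,r2:0,r3:7,r4:Mul1
  c12: issue MUL r2<-Mul2  regs: r0:Add1,r1:-8,r2:Mul2,r3:7,r4:Mul1
  c13: CDB Add2=-3; issue ADD r4<-Add2  regs: r0:Add1,r1:-8,r2:Mul2,r3:7,r4:Add2
  c14: -  regs: r0:Add1,r1:-8,r2:Mul2,r3:7,r4:Add2
  c15: -  regs: r0:Add1,r1:-8,r2:Mul2,r3:7,r4:Add2
  c16: CDB Add1=2  regs: r0:2,r1:-8,r2:Mul2,r3:7,r4:Add2

STATUS = VALUE 2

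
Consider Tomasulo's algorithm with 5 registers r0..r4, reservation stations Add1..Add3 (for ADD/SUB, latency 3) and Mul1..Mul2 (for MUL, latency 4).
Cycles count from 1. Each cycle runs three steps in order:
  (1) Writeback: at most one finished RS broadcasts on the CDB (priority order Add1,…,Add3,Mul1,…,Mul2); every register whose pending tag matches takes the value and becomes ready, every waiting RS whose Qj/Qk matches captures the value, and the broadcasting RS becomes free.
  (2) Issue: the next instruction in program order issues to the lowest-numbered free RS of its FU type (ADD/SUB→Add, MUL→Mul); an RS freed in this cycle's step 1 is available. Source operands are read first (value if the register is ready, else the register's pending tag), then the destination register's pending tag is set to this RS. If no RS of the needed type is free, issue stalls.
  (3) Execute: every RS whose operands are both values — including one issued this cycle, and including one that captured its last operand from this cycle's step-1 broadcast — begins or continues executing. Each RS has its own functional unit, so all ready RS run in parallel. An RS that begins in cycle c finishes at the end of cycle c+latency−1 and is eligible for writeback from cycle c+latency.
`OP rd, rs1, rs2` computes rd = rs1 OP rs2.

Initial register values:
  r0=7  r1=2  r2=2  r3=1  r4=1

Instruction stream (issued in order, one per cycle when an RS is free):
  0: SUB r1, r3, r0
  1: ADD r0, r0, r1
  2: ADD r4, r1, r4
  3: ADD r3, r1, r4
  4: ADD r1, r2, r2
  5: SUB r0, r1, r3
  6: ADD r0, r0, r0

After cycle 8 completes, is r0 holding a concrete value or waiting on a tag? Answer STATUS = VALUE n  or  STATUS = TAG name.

STATUS = TAG Add3

  c1: issue SUB r1<-Add1  regs: r0:7,r1:Add1,r2:2,r3:1,r4:1
  c2: issue ADD r0<-Add2  regs: r0:Add2,r1:Add1,r2:2,r3:1,r4:1
  c3: issue ADD r4<-Add3  regs: r0:Add2,r1:Add1,r2:2,r3:1,r4:Add3
  c4: CDB Add1=-6; issue ADD r3<-Add1  regs: r0:Add2,r1:-6,r2:2,r3:Add1,r4:Add3
  c5: stall  regs: r0:Add2,r1:-6,r2:2,r3:Add1,r4:Add3
  c6: stall  regs: r0:Add2,r1:-6,r2:2,r3:Add1,r4:Add3
  c7: CDB Add2=1; issue ADD r1<-Add2  regs: r0:1,r1:Add2,r2:2,r3:Add1,r4:Add3
  c8: CDB Add3=-5; issue SUB r0<-Add3  regs: r0:Add3,r1:Add2,r2:2,r3:Add1,r4:-5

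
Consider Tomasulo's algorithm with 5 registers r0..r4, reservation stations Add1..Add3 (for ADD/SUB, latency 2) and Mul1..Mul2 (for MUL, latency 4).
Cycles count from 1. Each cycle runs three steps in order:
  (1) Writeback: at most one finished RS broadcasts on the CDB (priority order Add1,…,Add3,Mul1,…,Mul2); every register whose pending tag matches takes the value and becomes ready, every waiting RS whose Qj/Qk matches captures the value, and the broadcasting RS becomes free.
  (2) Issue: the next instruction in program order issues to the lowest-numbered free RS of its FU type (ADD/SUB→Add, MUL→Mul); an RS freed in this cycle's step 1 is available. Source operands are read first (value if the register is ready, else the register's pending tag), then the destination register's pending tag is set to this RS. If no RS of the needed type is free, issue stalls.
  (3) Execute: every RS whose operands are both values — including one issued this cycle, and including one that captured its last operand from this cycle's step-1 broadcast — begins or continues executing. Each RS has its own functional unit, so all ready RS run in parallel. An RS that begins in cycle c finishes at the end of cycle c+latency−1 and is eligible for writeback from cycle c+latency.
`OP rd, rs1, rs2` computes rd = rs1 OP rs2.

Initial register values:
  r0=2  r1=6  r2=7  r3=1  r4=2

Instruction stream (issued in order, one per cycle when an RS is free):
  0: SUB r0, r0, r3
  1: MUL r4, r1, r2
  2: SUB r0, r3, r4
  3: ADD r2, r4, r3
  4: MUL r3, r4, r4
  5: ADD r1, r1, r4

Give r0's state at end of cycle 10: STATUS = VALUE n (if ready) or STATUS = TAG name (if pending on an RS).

STATUS = VALUE -41

c1: issue SUB r0<-Add1 | r0:Add1,r1:6,r2:7,r3:1,r4:2
c2: issue MUL r4<-Mul1 | r0:Add1,r1:6,r2:7,r3:1,r4:Mul1
c3: CDB Add1=1; issue SUB r0<-Add1 | r0:Add1,r1:6,r2:7,r3:1,r4:Mul1
c4: issue ADD r2<-Add2 | r0:Add1,r1:6,r2:Add2,r3:1,r4:Mul1
c5: issue MUL r3<-Mul2 | r0:Add1,r1:6,r2:Add2,r3:Mul2,r4:Mul1
c6: CDB Mul1=42; issue ADD r1<-Add3 | r0:Add1,r1:Add3,r2:Add2,r3:Mul2,r4:42
c7: - | r0:Add1,r1:Add3,r2:Add2,r3:Mul2,r4:42
c8: CDB Add1=-41 | r0:-41,r1:Add3,r2:Add2,r3:Mul2,r4:42
c9: CDB Add2=43 | r0:-41,r1:Add3,r2:43,r3:Mul2,r4:42
c10: CDB Add3=48 | r0:-41,r1:48,r2:43,r3:Mul2,r4:42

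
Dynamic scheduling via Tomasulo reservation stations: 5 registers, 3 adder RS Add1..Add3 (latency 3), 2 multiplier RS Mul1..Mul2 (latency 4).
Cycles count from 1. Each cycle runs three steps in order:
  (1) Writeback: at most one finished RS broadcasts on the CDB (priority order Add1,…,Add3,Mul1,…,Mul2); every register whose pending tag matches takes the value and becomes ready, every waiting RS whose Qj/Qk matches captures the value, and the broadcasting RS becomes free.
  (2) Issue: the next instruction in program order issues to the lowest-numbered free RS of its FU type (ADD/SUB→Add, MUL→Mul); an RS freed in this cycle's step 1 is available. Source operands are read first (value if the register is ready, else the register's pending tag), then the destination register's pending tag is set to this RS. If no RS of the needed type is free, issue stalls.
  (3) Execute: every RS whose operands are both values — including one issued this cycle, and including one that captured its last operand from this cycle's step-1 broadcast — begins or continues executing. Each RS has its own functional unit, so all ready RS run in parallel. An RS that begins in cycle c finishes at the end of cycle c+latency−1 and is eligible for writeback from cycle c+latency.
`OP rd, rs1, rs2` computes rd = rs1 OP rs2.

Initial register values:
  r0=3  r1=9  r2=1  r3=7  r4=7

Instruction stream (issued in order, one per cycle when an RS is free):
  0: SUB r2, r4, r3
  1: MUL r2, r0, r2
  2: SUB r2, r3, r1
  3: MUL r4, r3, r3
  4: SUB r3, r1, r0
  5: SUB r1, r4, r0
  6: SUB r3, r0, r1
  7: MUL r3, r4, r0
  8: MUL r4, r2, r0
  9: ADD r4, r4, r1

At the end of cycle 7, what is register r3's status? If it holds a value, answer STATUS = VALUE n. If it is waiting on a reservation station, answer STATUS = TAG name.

STATUS = TAG Add3

c1: issue SUB r2<-Add1 | r0:3,r1:9,r2:Add1,r3:7,r4:7
c2: issue MUL r2<-Mul1 | r0:3,r1:9,r2:Mul1,r3:7,r4:7
c3: issue SUB r2<-Add2 | r0:3,r1:9,r2:Add2,r3:7,r4:7
c4: CDB Add1=0; issue MUL r4<-Mul2 | r0:3,r1:9,r2:Add2,r3:7,r4:Mul2
c5: issue SUB r3<-Add1 | r0:3,r1:9,r2:Add2,r3:Add1,r4:Mul2
c6: CDB Add2=-2; issue SUB r1<-Add2 | r0:3,r1:Add2,r2:-2,r3:Add1,r4:Mul2
c7: issue SUB r3<-Add3 | r0:3,r1:Add2,r2:-2,r3:Add3,r4:Mul2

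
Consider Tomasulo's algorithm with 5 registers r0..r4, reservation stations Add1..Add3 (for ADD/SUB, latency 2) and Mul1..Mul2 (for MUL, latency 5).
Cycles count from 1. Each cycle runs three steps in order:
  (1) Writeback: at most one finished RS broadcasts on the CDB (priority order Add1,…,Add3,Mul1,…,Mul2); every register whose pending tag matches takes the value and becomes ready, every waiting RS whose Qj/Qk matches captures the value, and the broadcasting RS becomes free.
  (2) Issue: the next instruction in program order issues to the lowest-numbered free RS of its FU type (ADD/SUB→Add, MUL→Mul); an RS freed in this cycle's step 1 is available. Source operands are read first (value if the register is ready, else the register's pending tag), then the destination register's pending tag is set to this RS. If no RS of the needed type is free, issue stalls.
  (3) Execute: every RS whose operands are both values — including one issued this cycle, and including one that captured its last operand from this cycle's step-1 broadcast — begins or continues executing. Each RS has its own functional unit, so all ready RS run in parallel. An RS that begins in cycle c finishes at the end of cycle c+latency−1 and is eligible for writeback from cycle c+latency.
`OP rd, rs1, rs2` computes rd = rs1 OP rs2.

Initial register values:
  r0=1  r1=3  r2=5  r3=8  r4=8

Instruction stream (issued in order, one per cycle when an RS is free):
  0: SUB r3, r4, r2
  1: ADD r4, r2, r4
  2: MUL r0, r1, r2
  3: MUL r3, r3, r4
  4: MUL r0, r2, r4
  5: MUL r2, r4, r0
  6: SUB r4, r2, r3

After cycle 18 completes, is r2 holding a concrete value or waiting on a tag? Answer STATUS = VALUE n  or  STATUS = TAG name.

c1: issue SUB r3<-Add1 | r0:1,r1:3,r2:5,r3:Add1,r4:8
c2: issue ADD r4<-Add2 | r0:1,r1:3,r2:5,r3:Add1,r4:Add2
c3: CDB Add1=3; issue MUL r0<-Mul1 | r0:Mul1,r1:3,r2:5,r3:3,r4:Add2
c4: CDB Add2=13; issue MUL r3<-Mul2 | r0:Mul1,r1:3,r2:5,r3:Mul2,r4:13
c5: stall | r0:Mul1,r1:3,r2:5,r3:Mul2,r4:13
c6: stall | r0:Mul1,r1:3,r2:5,r3:Mul2,r4:13
c7: stall | r0:Mul1,r1:3,r2:5,r3:Mul2,r4:13
c8: CDB Mul1=15; issue MUL r0<-Mul1 | r0:Mul1,r1:3,r2:5,r3:Mul2,r4:13
c9: CDB Mul2=39; issue MUL r2<-Mul2 | r0:Mul1,r1:3,r2:Mul2,r3:39,r4:13
c10: issue SUB r4<-Add1 | r0:Mul1,r1:3,r2:Mul2,r3:39,r4:Add1
c11: - | r0:Mul1,r1:3,r2:Mul2,r3:39,r4:Add1
c12: - | r0:Mul1,r1:3,r2:Mul2,r3:39,r4:Add1
c13: CDB Mul1=65 | r0:65,r1:3,r2:Mul2,r3:39,r4:Add1
c14: - | r0:65,r1:3,r2:Mul2,r3:39,r4:Add1
c15: - | r0:65,r1:3,r2:Mul2,r3:39,r4:Add1
c16: - | r0:65,r1:3,r2:Mul2,r3:39,r4:Add1
c17: - | r0:65,r1:3,r2:Mul2,r3:39,r4:Add1
c18: CDB Mul2=845 | r0:65,r1:3,r2:845,r3:39,r4:Add1

STATUS = VALUE 845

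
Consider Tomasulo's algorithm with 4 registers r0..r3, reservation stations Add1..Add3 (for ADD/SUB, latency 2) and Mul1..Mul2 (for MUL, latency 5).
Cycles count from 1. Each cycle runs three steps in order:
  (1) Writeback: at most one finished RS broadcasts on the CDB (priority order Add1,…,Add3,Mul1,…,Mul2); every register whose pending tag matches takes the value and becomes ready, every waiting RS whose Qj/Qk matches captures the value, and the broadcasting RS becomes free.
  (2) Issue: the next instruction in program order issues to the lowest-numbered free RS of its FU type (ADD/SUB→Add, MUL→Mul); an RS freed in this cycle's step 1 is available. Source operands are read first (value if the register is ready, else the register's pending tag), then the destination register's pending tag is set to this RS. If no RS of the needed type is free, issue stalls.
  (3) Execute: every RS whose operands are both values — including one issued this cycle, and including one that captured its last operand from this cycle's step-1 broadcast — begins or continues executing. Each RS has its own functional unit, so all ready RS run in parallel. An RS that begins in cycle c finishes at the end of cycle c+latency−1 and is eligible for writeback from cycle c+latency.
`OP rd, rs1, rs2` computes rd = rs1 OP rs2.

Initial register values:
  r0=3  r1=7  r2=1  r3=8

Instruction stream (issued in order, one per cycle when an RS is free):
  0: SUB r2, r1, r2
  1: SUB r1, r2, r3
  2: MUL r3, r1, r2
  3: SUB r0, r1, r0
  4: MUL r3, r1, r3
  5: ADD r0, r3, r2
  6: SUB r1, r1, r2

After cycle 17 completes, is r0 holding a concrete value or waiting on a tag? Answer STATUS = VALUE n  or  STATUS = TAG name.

cycle 1: issue SUB r2<-Add1 // r0:3,r1:7,r2:Add1,r3:8
cycle 2: issue SUB r1<-Add2 // r0:3,r1:Add2,r2:Add1,r3:8
cycle 3: CDB Add1=6; issue MUL r3<-Mul1 // r0:3,r1:Add2,r2:6,r3:Mul1
cycle 4: issue SUB r0<-Add1 // r0:Add1,r1:Add2,r2:6,r3:Mul1
cycle 5: CDB Add2=-2; issue MUL r3<-Mul2 // r0:Add1,r1:-2,r2:6,r3:Mul2
cycle 6: issue ADD r0<-Add2 // r0:Add2,r1:-2,r2:6,r3:Mul2
cycle 7: CDB Add1=-5; issue SUB r1<-Add1 // r0:Add2,r1:Add1,r2:6,r3:Mul2
cycle 8: - // r0:Add2,r1:Add1,r2:6,r3:Mul2
cycle 9: CDB Add1=-8 // r0:Add2,r1:-8,r2:6,r3:Mul2
cycle 10: CDB Mul1=-12 // r0:Add2,r1:-8,r2:6,r3:Mul2
cycle 11: - // r0:Add2,r1:-8,r2:6,r3:Mul2
cycle 12: - // r0:Add2,r1:-8,r2:6,r3:Mul2
cycle 13: - // r0:Add2,r1:-8,r2:6,r3:Mul2
cycle 14: - // r0:Add2,r1:-8,r2:6,r3:Mul2
cycle 15: CDB Mul2=24 // r0:Add2,r1:-8,r2:6,r3:24
cycle 16: - // r0:Add2,r1:-8,r2:6,r3:24
cycle 17: CDB Add2=30 // r0:30,r1:-8,r2:6,r3:24

STATUS = VALUE 30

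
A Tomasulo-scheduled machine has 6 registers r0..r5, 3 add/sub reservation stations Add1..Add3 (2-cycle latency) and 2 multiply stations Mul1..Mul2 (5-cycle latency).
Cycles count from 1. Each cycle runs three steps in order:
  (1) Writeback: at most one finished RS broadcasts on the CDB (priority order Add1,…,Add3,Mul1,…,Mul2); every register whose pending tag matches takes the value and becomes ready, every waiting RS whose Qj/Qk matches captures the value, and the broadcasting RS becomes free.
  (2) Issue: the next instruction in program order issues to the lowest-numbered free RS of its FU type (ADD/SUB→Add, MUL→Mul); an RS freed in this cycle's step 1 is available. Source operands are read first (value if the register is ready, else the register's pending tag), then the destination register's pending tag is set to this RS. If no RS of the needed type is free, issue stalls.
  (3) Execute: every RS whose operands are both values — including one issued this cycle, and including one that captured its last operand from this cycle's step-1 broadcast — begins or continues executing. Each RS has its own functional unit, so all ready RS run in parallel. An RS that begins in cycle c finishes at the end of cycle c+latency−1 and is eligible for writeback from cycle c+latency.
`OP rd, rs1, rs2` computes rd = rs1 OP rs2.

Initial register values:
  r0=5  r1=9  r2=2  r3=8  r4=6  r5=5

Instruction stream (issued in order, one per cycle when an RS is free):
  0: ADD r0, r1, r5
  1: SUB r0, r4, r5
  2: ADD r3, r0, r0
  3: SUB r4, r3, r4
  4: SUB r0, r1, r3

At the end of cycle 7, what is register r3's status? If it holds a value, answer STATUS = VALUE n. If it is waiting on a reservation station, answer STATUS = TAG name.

cycle 1: issue ADD r0<-Add1 // r0:Add1,r1:9,r2:2,r3:8,r4:6,r5:5
cycle 2: issue SUB r0<-Add2 // r0:Add2,r1:9,r2:2,r3:8,r4:6,r5:5
cycle 3: CDB Add1=14; issue ADD r3<-Add1 // r0:Add2,r1:9,r2:2,r3:Add1,r4:6,r5:5
cycle 4: CDB Add2=1; issue SUB r4<-Add2 // r0:1,r1:9,r2:2,r3:Add1,r4:Add2,r5:5
cycle 5: issue SUB r0<-Add3 // r0:Add3,r1:9,r2:2,r3:Add1,r4:Add2,r5:5
cycle 6: CDB Add1=2 // r0:Add3,r1:9,r2:2,r3:2,r4:Add2,r5:5
cycle 7: - // r0:Add3,r1:9,r2:2,r3:2,r4:Add2,r5:5

STATUS = VALUE 2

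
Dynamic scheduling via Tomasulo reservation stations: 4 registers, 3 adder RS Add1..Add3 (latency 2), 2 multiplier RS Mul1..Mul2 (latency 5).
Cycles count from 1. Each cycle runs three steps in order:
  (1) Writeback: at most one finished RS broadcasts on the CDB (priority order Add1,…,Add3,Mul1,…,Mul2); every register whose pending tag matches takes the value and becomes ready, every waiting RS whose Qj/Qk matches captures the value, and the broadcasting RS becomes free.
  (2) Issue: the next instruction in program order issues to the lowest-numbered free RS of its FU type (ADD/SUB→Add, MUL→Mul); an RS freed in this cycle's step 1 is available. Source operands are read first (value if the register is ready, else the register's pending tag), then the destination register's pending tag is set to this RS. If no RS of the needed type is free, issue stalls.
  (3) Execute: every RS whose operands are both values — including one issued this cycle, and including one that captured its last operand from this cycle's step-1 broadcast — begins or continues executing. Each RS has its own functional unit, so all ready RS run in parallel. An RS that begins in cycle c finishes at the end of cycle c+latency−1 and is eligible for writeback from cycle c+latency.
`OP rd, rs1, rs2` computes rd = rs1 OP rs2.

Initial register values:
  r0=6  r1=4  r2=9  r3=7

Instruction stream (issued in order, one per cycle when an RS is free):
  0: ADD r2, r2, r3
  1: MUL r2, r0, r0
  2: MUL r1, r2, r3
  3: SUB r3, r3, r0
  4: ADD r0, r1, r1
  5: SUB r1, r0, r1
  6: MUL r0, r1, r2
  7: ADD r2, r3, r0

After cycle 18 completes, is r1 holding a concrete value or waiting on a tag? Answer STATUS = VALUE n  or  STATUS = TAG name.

cycle 1: issue ADD r2<-Add1 // r0:6,r1:4,r2:Add1,r3:7
cycle 2: issue MUL r2<-Mul1 // r0:6,r1:4,r2:Mul1,r3:7
cycle 3: CDB Add1=16; issue MUL r1<-Mul2 // r0:6,r1:Mul2,r2:Mul1,r3:7
cycle 4: issue SUB r3<-Add1 // r0:6,r1:Mul2,r2:Mul1,r3:Add1
cycle 5: issue ADD r0<-Add2 // r0:Add2,r1:Mul2,r2:Mul1,r3:Add1
cycle 6: CDB Add1=1; issue SUB r1<-Add1 // r0:Add2,r1:Add1,r2:Mul1,r3:1
cycle 7: CDB Mul1=36; issue MUL r0<-Mul1 // r0:Mul1,r1:Add1,r2:36,r3:1
cycle 8: issue ADD r2<-Add3 // r0:Mul1,r1:Add1,r2:Add3,r3:1
cycle 9: - // r0:Mul1,r1:Add1,r2:Add3,r3:1
cycle 10: - // r0:Mul1,r1:Add1,r2:Add3,r3:1
cycle 11: - // r0:Mul1,r1:Add1,r2:Add3,r3:1
cycle 12: CDB Mul2=252 // r0:Mul1,r1:Add1,r2:Add3,r3:1
cycle 13: - // r0:Mul1,r1:Add1,r2:Add3,r3:1
cycle 14: CDB Add2=504 // r0:Mul1,r1:Add1,r2:Add3,r3:1
cycle 15: - // r0:Mul1,r1:Add1,r2:Add3,r3:1
cycle 16: CDB Add1=252 // r0:Mul1,r1:252,r2:Add3,r3:1
cycle 17: - // r0:Mul1,r1:252,r2:Add3,r3:1
cycle 18: - // r0:Mul1,r1:252,r2:Add3,r3:1

STATUS = VALUE 252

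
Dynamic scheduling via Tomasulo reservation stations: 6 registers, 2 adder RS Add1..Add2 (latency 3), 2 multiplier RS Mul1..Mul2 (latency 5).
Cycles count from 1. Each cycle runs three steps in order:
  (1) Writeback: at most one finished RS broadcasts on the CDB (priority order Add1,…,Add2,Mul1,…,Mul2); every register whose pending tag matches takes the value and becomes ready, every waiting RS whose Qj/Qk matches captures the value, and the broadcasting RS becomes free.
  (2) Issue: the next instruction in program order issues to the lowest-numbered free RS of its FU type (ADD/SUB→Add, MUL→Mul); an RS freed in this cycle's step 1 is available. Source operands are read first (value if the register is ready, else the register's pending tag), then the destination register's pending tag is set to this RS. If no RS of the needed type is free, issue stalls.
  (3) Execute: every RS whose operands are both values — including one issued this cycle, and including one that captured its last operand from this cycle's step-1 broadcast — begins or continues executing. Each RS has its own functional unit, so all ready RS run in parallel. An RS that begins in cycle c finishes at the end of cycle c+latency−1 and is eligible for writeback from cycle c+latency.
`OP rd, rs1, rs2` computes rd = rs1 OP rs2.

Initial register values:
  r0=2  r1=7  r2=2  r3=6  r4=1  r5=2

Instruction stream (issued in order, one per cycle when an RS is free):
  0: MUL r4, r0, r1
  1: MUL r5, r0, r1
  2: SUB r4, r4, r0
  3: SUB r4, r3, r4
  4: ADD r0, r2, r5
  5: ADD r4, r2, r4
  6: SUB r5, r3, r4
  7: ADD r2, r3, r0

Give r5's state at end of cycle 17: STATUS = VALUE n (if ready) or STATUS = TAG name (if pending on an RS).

cycle 1: issue MUL r4<-Mul1 // r0:2,r1:7,r2:2,r3:6,r4:Mul1,r5:2
cycle 2: issue MUL r5<-Mul2 // r0:2,r1:7,r2:2,r3:6,r4:Mul1,r5:Mul2
cycle 3: issue SUB r4<-Add1 // r0:2,r1:7,r2:2,r3:6,r4:Add1,r5:Mul2
cycle 4: issue SUB r4<-Add2 // r0:2,r1:7,r2:2,r3:6,r4:Add2,r5:Mul2
cycle 5: stall // r0:2,r1:7,r2:2,r3:6,r4:Add2,r5:Mul2
cycle 6: CDB Mul1=14; stall // r0:2,r1:7,r2:2,r3:6,r4:Add2,r5:Mul2
cycle 7: CDB Mul2=14; stall // r0:2,r1:7,r2:2,r3:6,r4:Add2,r5:14
cycle 8: stall // r0:2,r1:7,r2:2,r3:6,r4:Add2,r5:14
cycle 9: CDB Add1=12; issue ADD r0<-Add1 // r0:Add1,r1:7,r2:2,r3:6,r4:Add2,r5:14
cycle 10: stall // r0:Add1,r1:7,r2:2,r3:6,r4:Add2,r5:14
cycle 11: stall // r0:Add1,r1:7,r2:2,r3:6,r4:Add2,r5:14
cycle 12: CDB Add1=16; issue ADD r4<-Add1 // r0:16,r1:7,r2:2,r3:6,r4:Add1,r5:14
cycle 13: CDB Add2=-6; issue SUB r5<-Add2 // r0:16,r1:7,r2:2,r3:6,r4:Add1,r5:Add2
cycle 14: stall // r0:16,r1:7,r2:2,r3:6,r4:Add1,r5:Add2
cycle 15: stall // r0:16,r1:7,r2:2,r3:6,r4:Add1,r5:Add2
cycle 16: CDB Add1=-4; issue ADD r2<-Add1 // r0:16,r1:7,r2:Add1,r3:6,r4:-4,r5:Add2
cycle 17: - // r0:16,r1:7,r2:Add1,r3:6,r4:-4,r5:Add2

STATUS = TAG Add2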